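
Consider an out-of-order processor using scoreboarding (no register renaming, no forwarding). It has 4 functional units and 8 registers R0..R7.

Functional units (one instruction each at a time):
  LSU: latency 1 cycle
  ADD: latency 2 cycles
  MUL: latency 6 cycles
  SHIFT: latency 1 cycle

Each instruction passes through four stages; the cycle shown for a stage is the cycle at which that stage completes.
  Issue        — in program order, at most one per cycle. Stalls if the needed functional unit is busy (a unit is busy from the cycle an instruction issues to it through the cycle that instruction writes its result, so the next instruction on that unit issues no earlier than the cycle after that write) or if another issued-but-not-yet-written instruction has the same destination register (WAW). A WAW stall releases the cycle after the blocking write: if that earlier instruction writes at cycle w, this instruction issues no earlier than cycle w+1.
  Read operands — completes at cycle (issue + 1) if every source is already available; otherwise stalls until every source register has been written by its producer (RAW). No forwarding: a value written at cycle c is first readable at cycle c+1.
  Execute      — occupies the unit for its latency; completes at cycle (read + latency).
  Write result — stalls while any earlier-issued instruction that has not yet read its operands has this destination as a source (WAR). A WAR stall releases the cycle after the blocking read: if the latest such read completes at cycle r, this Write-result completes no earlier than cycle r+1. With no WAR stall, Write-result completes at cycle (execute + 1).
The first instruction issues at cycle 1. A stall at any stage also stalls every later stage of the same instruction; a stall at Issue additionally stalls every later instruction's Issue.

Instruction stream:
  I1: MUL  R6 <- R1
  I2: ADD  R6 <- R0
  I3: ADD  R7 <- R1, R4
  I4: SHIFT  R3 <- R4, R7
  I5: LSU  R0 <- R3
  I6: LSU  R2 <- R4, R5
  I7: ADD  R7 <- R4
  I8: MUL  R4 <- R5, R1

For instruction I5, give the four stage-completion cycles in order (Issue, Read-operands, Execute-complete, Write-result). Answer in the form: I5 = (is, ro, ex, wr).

I1  is:1  ro:2  ex:8  wr:9
I2  is:10  ro:11  ex:13  wr:14  — WAW R6: wait I1 write@9
I3  is:15  ro:16  ex:18  wr:19  — struct: ADD busy until I2 writes@14
I4  is:16  ro:20  ex:21  wr:22  — RAW R7: wait I3 write@19
I5  is:17  ro:23  ex:24  wr:25  — RAW R3: wait I4 write@22
I6  is:26  ro:27  ex:28  wr:29  — struct: LSU busy until I5 writes@25
I7  is:27  ro:28  ex:30  wr:31
I8  is:28  ro:29  ex:35  wr:36

I5 = (17, 23, 24, 25)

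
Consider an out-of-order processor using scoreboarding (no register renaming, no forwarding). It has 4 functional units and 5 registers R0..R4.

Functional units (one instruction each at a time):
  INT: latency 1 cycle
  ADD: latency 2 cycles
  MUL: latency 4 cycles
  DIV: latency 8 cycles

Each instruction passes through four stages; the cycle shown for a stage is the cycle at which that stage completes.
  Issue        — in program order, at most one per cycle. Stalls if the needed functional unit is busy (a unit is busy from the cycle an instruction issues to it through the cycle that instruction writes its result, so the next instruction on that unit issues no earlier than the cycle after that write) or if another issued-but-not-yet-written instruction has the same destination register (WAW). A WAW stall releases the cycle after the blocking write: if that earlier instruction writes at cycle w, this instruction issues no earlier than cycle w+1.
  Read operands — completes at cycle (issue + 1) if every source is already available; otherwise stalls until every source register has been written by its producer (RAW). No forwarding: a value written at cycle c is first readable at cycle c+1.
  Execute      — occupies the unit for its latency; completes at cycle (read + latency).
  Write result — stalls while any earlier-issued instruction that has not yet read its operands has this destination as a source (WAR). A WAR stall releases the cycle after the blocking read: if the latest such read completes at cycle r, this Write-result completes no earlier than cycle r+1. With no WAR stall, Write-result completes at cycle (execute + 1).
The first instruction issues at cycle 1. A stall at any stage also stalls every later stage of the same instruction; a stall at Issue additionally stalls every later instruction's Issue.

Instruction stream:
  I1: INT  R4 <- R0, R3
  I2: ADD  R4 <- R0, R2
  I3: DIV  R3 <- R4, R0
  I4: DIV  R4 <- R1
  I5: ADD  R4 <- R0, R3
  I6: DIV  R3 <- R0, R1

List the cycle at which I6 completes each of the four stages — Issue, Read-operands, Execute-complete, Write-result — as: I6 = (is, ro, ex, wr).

I6 = (32, 33, 41, 42)

I1  is:1  ro:2  ex:3  wr:4
I2  is:5  ro:6  ex:8  wr:9  — WAW R4: wait I1 write@4
I3  is:6  ro:10  ex:18  wr:19  — RAW R4: wait I2 write@9
I4  is:20  ro:21  ex:29  wr:30  — struct: DIV busy until I3 writes@19
I5  is:31  ro:32  ex:34  wr:35  — WAW R4: wait I4 write@30
I6  is:32  ro:33  ex:41  wr:42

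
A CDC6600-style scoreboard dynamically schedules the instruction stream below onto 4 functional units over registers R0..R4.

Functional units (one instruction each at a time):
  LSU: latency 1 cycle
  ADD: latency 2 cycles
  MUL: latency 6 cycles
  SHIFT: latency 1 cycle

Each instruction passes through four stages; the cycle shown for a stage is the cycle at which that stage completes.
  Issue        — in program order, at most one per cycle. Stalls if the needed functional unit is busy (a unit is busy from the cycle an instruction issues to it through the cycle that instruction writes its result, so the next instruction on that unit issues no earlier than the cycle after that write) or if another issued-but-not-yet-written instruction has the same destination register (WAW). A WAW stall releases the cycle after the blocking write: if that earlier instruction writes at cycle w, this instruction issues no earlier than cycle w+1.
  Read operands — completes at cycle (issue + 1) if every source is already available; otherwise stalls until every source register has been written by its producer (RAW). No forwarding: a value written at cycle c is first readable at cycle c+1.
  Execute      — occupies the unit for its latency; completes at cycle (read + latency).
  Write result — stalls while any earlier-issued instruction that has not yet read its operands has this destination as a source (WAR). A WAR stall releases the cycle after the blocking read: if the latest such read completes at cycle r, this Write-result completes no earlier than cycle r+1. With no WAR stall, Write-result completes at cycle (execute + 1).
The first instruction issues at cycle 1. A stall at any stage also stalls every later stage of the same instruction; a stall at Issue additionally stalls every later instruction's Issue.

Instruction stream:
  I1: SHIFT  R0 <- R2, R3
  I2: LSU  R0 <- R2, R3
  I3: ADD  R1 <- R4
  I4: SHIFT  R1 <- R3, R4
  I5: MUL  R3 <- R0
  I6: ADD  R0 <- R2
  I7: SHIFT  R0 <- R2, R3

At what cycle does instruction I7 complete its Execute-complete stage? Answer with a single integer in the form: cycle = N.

cycle = 22

I1  is:1  ro:2  ex:3  wr:4
I2  is:5  ro:6  ex:7  wr:8  — WAW R0: wait I1 write@4
I3  is:6  ro:7  ex:9  wr:10
I4  is:11  ro:12  ex:13  wr:14  — WAW R1: wait I3 write@10
I5  is:12  ro:13  ex:19  wr:20
I6  is:13  ro:14  ex:16  wr:17
I7  is:18  ro:21  ex:22  wr:23  — WAW R0: wait I6 write@17, RAW R3: wait I5 write@20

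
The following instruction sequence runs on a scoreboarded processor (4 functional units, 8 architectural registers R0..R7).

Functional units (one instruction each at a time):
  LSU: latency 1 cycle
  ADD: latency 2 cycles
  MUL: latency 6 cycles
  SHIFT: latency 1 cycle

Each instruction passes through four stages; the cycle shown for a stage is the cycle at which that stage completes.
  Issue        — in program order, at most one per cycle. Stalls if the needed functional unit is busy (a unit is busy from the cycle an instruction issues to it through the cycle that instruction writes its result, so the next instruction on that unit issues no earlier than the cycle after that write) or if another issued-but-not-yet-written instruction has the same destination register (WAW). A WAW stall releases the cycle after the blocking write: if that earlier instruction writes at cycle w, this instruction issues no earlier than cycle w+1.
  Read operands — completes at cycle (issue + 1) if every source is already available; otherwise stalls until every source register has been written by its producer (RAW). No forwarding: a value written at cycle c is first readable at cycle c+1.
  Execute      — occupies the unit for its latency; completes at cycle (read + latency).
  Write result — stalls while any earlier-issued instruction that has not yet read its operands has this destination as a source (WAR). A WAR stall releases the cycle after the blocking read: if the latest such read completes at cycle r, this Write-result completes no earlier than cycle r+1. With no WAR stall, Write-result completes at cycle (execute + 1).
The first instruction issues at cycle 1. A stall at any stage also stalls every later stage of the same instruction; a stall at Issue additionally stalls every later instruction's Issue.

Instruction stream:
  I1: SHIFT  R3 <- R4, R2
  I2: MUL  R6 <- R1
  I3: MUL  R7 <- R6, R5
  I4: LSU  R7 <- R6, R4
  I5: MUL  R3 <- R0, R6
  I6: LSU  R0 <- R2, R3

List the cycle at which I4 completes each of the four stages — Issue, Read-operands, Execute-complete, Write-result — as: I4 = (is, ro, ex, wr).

[I1] 1/2/3/4
[I2] 2/3/9/10
[I3] 11/12/18/19  (struct: MUL busy until I2 writes@10)
[I4] 20/21/22/23  (WAW R7: wait I3 write@19)
[I5] 21/22/28/29
[I6] 24/30/31/32  (struct: LSU busy until I4 writes@23; RAW R3: wait I5 write@29)

I4 = (20, 21, 22, 23)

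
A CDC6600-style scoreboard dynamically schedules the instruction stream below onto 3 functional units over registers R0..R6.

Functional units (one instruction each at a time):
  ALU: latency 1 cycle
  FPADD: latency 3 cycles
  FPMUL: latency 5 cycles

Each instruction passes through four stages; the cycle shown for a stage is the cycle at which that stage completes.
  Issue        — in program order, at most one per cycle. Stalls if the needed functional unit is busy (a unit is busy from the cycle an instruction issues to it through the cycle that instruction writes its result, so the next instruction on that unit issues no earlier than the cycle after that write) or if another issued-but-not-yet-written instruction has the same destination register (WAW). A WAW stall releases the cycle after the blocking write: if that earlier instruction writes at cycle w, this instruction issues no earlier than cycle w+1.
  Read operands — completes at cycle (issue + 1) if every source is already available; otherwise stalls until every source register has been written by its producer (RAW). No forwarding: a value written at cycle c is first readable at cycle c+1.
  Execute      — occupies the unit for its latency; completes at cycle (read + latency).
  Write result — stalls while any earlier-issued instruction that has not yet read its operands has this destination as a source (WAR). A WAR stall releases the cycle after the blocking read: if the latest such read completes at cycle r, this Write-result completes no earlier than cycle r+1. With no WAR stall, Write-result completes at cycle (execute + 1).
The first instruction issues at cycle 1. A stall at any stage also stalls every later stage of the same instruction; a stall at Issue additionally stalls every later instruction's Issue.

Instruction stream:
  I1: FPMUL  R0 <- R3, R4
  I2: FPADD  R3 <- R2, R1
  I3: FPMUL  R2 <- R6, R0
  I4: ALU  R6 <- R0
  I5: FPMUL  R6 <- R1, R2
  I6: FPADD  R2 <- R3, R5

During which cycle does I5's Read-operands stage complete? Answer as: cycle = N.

cycle 1: I1→FPMUL
cycle 2: I1 RO | I2→FPADD
cycle 3: I2 RO
cycle 6: I2 EX
cycle 7: I1 EX | I2 WR R3
cycle 8: I1 WR R0
cycle 9: I3→FPMUL
cycle 10: I3 RO | I4→ALU
cycle 11: I4 RO
cycle 12: I4 EX
cycle 13: I4 WR R6
cycle 15: I3 EX
cycle 16: I3 WR R2
cycle 17: I5→FPMUL
cycle 18: I5 RO | I6→FPADD
cycle 19: I6 RO
cycle 22: I6 EX
cycle 23: I5 EX | I6 WR R2
cycle 24: I5 WR R6

cycle = 18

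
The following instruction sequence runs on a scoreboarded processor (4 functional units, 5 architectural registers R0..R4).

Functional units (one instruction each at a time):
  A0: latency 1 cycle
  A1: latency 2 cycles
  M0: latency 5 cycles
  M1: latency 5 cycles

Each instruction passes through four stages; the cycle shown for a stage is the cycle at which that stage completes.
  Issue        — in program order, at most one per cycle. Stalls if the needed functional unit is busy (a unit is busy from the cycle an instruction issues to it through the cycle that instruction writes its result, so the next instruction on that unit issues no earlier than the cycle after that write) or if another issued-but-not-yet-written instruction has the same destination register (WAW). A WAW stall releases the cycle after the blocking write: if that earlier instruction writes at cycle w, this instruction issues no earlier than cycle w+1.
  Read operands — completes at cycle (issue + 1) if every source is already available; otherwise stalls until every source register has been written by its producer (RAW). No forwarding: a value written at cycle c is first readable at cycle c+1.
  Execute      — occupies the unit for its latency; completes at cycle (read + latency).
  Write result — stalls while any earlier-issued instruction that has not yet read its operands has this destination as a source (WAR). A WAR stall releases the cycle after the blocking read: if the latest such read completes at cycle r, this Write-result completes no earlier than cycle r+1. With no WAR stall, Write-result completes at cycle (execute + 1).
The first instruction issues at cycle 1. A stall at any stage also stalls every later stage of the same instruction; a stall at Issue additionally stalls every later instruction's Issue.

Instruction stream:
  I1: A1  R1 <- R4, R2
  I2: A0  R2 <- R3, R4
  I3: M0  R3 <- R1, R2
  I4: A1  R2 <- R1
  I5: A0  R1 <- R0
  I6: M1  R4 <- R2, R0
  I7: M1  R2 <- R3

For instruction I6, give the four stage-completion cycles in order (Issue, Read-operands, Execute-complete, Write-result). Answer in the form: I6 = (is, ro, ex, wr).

I6 = (8, 11, 16, 17)

[1] issue I1 (A1)
[2] I1 read-ops, issue I2 (A0)
[3] I2 read-ops, issue I3 (M0)
[4] I1 finished on A1, I2 finished on A0
[5] I1→R1, I2→R2
[6] I3 read-ops, issue I4 (A1)
[7] I4 read-ops, issue I5 (A0)
[8] I5 read-ops, issue I6 (M1)
[9] I4 finished on A1, I5 finished on A0
[10] I4→R2, I5→R1
[11] I3 finished on M0, I6 read-ops
[12] I3→R3
[16] I6 finished on M1
[17] I6→R4
[18] issue I7 (M1)
[19] I7 read-ops
[24] I7 finished on M1
[25] I7→R2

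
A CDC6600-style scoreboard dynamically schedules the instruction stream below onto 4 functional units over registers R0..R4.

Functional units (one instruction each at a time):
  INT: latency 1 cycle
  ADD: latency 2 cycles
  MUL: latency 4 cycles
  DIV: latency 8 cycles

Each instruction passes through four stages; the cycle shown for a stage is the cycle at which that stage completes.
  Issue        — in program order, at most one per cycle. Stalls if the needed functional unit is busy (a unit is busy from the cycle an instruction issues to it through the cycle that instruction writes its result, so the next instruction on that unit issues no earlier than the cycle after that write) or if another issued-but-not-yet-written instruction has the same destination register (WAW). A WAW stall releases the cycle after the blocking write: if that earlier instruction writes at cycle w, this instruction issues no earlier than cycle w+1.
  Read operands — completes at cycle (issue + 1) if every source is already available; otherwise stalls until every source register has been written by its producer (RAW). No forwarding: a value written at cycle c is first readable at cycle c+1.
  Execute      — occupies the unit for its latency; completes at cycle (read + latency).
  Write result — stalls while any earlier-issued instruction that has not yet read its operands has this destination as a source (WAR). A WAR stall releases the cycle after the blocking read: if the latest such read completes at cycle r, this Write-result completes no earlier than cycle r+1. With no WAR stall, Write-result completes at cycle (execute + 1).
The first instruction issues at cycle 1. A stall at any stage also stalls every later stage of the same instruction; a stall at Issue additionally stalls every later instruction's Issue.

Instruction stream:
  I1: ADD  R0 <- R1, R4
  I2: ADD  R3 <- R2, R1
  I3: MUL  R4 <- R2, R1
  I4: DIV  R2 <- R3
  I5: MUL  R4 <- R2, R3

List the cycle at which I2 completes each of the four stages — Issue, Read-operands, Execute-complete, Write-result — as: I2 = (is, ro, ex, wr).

I2 = (6, 7, 9, 10)

t=1  I1 dispatched to ADD
t=2  I1 operands ready
t=4  I1 complete
t=5  R0←I1
t=6  I2 dispatched to ADD
t=7  I2 operands ready; I3 dispatched to MUL
t=8  I3 operands ready; I4 dispatched to DIV
t=9  I2 complete
t=10  R3←I2
t=11  I4 operands ready
t=12  I3 complete
t=13  R4←I3
t=14  I5 dispatched to MUL
t=19  I4 complete
t=20  R2←I4
t=21  I5 operands ready
t=25  I5 complete
t=26  R4←I5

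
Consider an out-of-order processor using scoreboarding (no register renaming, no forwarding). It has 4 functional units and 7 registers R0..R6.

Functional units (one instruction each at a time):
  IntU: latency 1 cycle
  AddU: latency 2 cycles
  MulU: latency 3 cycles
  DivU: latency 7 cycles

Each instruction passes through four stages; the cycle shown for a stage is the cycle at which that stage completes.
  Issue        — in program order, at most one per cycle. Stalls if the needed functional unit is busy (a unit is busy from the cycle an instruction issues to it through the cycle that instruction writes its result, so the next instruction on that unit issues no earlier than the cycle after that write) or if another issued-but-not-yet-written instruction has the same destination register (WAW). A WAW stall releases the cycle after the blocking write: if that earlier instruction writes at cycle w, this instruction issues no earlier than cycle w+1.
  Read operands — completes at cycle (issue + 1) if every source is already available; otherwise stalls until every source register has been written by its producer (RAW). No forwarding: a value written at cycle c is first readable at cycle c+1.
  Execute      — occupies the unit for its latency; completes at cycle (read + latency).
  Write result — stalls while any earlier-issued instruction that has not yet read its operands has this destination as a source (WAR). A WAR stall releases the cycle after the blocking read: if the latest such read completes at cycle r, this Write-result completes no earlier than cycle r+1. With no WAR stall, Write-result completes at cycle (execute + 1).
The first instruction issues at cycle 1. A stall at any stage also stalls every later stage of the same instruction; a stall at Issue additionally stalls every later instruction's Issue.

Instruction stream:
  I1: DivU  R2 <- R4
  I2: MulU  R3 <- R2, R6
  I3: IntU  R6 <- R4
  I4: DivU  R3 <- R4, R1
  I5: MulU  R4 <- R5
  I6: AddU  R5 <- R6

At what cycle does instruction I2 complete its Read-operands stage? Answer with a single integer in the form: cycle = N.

[I1] 1/2/9/10
[I2] 2/11/14/15  (RAW R2: wait I1 write@10)
[I3] 3/4/5/12  (WAR R6: wait I2 read@11)
[I4] 16/17/24/25  (WAW R3: wait I2 write@15)
[I5] 17/18/21/22
[I6] 18/19/21/22

cycle = 11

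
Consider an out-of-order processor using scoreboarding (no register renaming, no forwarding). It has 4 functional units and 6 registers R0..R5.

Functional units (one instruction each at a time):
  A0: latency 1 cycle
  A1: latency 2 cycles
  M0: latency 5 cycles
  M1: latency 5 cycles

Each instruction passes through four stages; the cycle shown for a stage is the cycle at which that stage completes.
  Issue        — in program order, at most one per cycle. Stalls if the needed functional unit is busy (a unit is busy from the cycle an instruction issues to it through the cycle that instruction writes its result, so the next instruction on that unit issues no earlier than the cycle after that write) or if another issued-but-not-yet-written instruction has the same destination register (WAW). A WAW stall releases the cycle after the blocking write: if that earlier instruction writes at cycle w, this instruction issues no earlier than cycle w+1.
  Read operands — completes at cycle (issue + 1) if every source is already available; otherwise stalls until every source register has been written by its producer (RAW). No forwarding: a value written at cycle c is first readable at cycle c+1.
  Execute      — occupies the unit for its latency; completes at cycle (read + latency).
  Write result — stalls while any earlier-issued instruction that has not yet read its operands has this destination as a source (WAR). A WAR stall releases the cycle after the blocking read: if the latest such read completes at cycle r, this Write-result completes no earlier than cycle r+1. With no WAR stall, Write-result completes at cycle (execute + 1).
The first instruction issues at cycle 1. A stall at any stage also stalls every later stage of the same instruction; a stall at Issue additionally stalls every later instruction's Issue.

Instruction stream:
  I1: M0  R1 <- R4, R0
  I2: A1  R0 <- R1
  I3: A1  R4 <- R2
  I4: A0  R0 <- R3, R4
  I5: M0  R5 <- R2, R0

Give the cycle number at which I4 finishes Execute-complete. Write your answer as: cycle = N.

cycle 1: I1 dispatched to M0
cycle 2: I1 operands ready | I2 dispatched to A1
cycle 7: I1 complete
cycle 8: R1←I1
cycle 9: I2 operands ready
cycle 11: I2 complete
cycle 12: R0←I2
cycle 13: I3 dispatched to A1
cycle 14: I3 operands ready | I4 dispatched to A0
cycle 15: I5 dispatched to M0
cycle 16: I3 complete
cycle 17: R4←I3
cycle 18: I4 operands ready
cycle 19: I4 complete
cycle 20: R0←I4
cycle 21: I5 operands ready
cycle 26: I5 complete
cycle 27: R5←I5

cycle = 19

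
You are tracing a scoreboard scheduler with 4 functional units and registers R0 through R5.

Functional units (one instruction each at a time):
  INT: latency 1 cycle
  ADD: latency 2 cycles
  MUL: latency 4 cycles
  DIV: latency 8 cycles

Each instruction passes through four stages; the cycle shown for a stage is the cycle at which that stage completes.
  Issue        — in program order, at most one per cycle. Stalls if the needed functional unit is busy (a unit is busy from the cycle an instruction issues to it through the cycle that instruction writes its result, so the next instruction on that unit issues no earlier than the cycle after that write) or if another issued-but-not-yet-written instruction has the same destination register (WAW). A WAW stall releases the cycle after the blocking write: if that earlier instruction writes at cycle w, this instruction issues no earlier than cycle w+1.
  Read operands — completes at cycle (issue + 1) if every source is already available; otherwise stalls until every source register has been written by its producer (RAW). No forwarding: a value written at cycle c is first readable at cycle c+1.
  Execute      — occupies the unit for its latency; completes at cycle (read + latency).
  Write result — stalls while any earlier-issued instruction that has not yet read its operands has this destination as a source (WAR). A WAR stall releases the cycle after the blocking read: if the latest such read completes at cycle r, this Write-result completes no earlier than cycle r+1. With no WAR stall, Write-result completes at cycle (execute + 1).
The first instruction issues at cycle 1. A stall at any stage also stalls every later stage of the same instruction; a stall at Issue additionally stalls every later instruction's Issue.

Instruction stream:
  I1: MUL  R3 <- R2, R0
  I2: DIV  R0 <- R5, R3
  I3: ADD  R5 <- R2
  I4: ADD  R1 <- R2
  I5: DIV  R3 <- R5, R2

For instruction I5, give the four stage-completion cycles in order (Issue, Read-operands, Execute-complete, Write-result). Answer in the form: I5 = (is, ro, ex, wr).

cycle 1: I1 dispatched to MUL
cycle 2: I1 operands ready | I2 dispatched to DIV
cycle 3: I3 dispatched to ADD
cycle 4: I3 operands ready
cycle 6: I1 complete | I3 complete
cycle 7: R3←I1
cycle 8: I2 operands ready
cycle 9: R5←I3
cycle 10: I4 dispatched to ADD
cycle 11: I4 operands ready
cycle 13: I4 complete
cycle 14: R1←I4
cycle 16: I2 complete
cycle 17: R0←I2
cycle 18: I5 dispatched to DIV
cycle 19: I5 operands ready
cycle 27: I5 complete
cycle 28: R3←I5

I5 = (18, 19, 27, 28)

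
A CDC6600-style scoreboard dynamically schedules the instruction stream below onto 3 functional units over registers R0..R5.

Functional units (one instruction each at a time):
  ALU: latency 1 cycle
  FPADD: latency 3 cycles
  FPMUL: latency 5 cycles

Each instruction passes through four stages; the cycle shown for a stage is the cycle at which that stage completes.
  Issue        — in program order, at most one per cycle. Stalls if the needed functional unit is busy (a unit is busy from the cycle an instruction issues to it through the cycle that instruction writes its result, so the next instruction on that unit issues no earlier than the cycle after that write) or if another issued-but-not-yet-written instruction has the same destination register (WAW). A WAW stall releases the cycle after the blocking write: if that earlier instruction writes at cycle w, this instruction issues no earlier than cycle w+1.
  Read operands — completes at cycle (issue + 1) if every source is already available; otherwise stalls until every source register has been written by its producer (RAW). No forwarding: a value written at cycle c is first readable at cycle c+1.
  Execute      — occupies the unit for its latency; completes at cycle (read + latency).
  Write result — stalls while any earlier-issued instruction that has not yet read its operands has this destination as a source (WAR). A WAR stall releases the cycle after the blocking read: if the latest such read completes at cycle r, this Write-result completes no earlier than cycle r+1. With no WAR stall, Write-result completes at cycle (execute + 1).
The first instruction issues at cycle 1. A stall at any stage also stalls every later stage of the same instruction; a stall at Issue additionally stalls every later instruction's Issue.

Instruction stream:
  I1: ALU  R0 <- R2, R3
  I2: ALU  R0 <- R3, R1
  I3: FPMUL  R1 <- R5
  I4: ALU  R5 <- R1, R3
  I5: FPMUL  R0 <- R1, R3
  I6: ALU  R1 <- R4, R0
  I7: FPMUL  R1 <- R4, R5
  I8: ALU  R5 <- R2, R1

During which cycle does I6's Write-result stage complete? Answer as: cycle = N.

cycle = 24

[1] issue I1 (ALU)
[2] I1 read-ops
[3] I1 finished on ALU
[4] I1→R0
[5] issue I2 (ALU)
[6] I2 read-ops | issue I3 (FPMUL)
[7] I2 finished on ALU | I3 read-ops
[8] I2→R0
[9] issue I4 (ALU)
[12] I3 finished on FPMUL
[13] I3→R1
[14] I4 read-ops | issue I5 (FPMUL)
[15] I4 finished on ALU | I5 read-ops
[16] I4→R5
[17] issue I6 (ALU)
[20] I5 finished on FPMUL
[21] I5→R0
[22] I6 read-ops
[23] I6 finished on ALU
[24] I6→R1
[25] issue I7 (FPMUL)
[26] I7 read-ops | issue I8 (ALU)
[31] I7 finished on FPMUL
[32] I7→R1
[33] I8 read-ops
[34] I8 finished on ALU
[35] I8→R5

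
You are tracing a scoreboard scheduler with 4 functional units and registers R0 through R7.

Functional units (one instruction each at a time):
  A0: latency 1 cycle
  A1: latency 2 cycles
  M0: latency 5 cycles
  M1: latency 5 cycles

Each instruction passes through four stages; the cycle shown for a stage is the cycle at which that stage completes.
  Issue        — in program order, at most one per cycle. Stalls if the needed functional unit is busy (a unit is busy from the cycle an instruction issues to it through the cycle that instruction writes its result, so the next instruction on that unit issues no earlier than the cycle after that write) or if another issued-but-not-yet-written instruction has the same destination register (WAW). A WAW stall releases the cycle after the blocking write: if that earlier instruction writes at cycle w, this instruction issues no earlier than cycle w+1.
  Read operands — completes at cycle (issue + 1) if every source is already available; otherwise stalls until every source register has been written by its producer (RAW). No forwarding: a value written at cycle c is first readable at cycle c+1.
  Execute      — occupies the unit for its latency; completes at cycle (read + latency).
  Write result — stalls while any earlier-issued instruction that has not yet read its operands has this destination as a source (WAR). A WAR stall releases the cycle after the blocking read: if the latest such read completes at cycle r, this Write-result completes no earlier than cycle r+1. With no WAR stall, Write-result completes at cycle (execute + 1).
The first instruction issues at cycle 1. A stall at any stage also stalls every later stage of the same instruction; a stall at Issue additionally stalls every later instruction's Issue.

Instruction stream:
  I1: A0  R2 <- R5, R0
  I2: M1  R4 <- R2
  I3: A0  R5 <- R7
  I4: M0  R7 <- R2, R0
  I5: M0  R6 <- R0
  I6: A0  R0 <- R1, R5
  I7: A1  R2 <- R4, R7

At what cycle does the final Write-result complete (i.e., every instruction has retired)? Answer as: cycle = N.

I1 -> (1, 2, 3, 4)
I2 -> (2, 5, 10, 11)  // RAW R2: wait I1 write@4
I3 -> (5, 6, 7, 8)  // struct: A0 busy until I1 writes@4
I4 -> (6, 7, 12, 13)
I5 -> (14, 15, 20, 21)  // struct: M0 busy until I4 writes@13
I6 -> (15, 16, 17, 18)
I7 -> (16, 17, 19, 20)

cycle = 21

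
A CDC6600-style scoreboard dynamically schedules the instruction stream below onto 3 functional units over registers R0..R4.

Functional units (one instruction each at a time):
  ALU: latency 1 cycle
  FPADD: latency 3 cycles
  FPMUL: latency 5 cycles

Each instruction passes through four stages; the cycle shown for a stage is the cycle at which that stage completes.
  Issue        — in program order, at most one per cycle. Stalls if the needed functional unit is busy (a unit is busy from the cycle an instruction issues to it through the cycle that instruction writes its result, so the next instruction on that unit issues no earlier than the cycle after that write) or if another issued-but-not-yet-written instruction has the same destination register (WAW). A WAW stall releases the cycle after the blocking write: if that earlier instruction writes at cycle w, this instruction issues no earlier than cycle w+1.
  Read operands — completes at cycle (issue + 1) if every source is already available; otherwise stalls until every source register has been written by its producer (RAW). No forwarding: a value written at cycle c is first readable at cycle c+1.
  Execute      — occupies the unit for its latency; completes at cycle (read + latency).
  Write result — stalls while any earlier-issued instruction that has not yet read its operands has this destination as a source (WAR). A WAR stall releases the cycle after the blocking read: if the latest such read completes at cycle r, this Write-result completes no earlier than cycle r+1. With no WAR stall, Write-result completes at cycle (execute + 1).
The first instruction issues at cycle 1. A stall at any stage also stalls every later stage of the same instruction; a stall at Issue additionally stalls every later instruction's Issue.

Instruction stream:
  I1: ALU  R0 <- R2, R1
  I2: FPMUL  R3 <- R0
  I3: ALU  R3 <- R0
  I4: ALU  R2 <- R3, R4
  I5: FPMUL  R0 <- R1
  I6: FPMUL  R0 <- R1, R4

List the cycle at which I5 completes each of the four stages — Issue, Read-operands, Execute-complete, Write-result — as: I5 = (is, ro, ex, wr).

[1] issue I1 (ALU)
[2] I1 read-ops; issue I2 (FPMUL)
[3] I1 finished on ALU
[4] I1→R0
[5] I2 read-ops
[10] I2 finished on FPMUL
[11] I2→R3
[12] issue I3 (ALU)
[13] I3 read-ops
[14] I3 finished on ALU
[15] I3→R3
[16] issue I4 (ALU)
[17] I4 read-ops; issue I5 (FPMUL)
[18] I4 finished on ALU; I5 read-ops
[19] I4→R2
[23] I5 finished on FPMUL
[24] I5→R0
[25] issue I6 (FPMUL)
[26] I6 read-ops
[31] I6 finished on FPMUL
[32] I6→R0

I5 = (17, 18, 23, 24)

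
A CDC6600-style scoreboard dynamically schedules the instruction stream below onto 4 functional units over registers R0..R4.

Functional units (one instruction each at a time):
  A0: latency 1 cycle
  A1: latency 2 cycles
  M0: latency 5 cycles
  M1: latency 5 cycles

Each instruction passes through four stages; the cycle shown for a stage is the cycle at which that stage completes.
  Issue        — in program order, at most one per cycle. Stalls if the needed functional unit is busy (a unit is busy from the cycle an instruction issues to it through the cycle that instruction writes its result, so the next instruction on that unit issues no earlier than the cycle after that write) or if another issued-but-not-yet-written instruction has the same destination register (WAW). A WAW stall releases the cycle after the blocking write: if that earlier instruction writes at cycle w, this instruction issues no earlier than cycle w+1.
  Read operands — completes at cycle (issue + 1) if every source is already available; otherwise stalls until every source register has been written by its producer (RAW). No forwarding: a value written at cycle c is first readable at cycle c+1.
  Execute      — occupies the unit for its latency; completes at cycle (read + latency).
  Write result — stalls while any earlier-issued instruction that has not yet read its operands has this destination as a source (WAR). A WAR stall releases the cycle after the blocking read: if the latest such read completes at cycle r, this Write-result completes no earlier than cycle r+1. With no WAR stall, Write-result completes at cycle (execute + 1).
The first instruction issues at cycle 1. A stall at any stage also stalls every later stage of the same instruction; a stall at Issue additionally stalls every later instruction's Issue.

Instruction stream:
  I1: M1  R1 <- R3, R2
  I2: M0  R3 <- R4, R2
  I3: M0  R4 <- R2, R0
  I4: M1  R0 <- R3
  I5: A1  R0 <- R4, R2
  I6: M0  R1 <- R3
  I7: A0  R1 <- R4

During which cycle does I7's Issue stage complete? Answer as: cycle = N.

cycle = 28

cycle 1: I1→M1
cycle 2: I1 RO | I2→M0
cycle 3: I2 RO
cycle 7: I1 EX
cycle 8: I1 WR R1 | I2 EX
cycle 9: I2 WR R3
cycle 10: I3→M0
cycle 11: I3 RO | I4→M1
cycle 12: I4 RO
cycle 16: I3 EX
cycle 17: I3 WR R4 | I4 EX
cycle 18: I4 WR R0
cycle 19: I5→A1
cycle 20: I5 RO | I6→M0
cycle 21: I6 RO
cycle 22: I5 EX
cycle 23: I5 WR R0
cycle 26: I6 EX
cycle 27: I6 WR R1
cycle 28: I7→A0
cycle 29: I7 RO
cycle 30: I7 EX
cycle 31: I7 WR R1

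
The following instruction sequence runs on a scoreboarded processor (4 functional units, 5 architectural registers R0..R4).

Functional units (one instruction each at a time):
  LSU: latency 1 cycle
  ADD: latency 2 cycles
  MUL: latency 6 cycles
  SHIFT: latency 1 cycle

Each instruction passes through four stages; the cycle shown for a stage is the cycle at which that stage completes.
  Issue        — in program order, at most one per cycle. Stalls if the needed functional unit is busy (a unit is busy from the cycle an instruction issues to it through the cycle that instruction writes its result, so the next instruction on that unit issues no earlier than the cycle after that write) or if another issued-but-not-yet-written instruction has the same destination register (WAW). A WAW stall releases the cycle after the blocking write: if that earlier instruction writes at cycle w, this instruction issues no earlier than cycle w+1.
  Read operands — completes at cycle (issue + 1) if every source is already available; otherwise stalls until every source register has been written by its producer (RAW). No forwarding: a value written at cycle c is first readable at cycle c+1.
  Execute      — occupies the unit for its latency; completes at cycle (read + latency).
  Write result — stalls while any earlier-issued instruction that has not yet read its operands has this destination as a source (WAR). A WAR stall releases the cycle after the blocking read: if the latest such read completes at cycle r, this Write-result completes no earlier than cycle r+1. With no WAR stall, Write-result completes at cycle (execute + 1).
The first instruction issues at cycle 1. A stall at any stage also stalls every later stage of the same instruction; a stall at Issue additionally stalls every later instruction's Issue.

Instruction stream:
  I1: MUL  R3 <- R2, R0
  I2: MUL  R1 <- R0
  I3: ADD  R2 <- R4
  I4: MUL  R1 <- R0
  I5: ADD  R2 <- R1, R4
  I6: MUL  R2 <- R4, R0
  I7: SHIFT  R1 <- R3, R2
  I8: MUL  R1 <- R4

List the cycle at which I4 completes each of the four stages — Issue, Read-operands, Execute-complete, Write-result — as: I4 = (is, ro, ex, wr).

[1] I1→MUL
[2] I1 RO
[8] I1 EX
[9] I1 WR R3
[10] I2→MUL
[11] I2 RO; I3→ADD
[12] I3 RO
[14] I3 EX
[15] I3 WR R2
[17] I2 EX
[18] I2 WR R1
[19] I4→MUL
[20] I4 RO; I5→ADD
[26] I4 EX
[27] I4 WR R1
[28] I5 RO
[30] I5 EX
[31] I5 WR R2
[32] I6→MUL
[33] I6 RO; I7→SHIFT
[39] I6 EX
[40] I6 WR R2
[41] I7 RO
[42] I7 EX
[43] I7 WR R1
[44] I8→MUL
[45] I8 RO
[51] I8 EX
[52] I8 WR R1

I4 = (19, 20, 26, 27)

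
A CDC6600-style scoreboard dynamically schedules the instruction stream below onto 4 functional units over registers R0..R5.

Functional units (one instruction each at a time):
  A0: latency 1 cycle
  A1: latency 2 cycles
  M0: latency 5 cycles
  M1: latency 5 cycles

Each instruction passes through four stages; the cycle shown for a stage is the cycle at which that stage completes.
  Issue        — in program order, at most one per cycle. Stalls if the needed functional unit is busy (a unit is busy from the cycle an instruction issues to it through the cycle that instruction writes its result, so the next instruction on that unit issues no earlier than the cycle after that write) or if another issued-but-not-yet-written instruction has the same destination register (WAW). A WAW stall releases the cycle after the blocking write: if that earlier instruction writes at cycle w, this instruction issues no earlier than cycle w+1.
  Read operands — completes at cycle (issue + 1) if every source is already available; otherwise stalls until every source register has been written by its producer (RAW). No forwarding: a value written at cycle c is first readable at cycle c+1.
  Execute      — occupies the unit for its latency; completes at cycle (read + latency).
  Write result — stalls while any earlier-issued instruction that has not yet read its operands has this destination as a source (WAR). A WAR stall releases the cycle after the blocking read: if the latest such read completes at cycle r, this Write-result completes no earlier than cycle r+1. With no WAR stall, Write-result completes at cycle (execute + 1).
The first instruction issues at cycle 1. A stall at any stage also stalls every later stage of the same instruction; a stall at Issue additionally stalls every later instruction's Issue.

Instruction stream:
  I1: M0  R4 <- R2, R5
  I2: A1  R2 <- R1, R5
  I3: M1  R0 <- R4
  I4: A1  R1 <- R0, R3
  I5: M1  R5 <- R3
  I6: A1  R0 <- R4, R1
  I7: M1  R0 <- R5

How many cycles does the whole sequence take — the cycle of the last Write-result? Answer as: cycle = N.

cycle = 32

1) issue 1, read 2, done 7, write 8
2) issue 2, read 3, done 5, write 6
3) issue 3, read 9, done 14, write 15  <RAW R4: wait I1 write@8>
4) issue 7, read 16, done 18, write 19  <struct: A1 busy until I2 writes@6 / RAW R0: wait I3 write@15>
5) issue 16, read 17, done 22, write 23  <struct: M1 busy until I3 writes@15>
6) issue 20, read 21, done 23, write 24  <struct: A1 busy until I4 writes@19>
7) issue 25, read 26, done 31, write 32  <WAW R0: wait I6 write@24>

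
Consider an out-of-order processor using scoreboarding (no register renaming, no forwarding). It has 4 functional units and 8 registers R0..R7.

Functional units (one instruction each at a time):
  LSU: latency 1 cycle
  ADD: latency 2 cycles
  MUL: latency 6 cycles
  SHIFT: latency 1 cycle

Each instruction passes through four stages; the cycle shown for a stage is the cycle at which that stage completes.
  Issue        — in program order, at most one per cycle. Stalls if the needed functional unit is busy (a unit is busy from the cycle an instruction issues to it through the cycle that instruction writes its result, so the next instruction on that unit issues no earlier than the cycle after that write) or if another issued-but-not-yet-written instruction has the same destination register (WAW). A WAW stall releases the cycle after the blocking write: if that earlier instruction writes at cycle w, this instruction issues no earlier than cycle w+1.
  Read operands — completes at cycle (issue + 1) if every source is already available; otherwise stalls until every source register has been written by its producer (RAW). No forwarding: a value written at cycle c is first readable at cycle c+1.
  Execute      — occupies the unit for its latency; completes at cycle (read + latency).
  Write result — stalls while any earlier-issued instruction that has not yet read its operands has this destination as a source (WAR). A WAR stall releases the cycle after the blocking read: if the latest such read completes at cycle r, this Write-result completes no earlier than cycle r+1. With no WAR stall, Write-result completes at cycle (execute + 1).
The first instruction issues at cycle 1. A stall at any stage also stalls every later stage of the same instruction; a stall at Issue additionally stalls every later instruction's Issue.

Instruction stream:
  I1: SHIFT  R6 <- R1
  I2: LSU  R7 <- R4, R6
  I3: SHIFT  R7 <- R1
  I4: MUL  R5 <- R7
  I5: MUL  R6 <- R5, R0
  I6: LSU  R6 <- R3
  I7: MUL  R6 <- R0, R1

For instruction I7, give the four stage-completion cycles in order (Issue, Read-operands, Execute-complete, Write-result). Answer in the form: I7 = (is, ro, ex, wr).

I7 = (33, 34, 40, 41)

I1: IS=1 RO=2 EX=3 WR=4
I2: IS=2 RO=5 EX=6 WR=7  [RAW R6: wait I1 write@4]
I3: IS=8 RO=9 EX=10 WR=11  [WAW R7: wait I2 write@7]
I4: IS=9 RO=12 EX=18 WR=19  [RAW R7: wait I3 write@11]
I5: IS=20 RO=21 EX=27 WR=28  [struct: MUL busy until I4 writes@19]
I6: IS=29 RO=30 EX=31 WR=32  [WAW R6: wait I5 write@28]
I7: IS=33 RO=34 EX=40 WR=41  [WAW R6: wait I6 write@32]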